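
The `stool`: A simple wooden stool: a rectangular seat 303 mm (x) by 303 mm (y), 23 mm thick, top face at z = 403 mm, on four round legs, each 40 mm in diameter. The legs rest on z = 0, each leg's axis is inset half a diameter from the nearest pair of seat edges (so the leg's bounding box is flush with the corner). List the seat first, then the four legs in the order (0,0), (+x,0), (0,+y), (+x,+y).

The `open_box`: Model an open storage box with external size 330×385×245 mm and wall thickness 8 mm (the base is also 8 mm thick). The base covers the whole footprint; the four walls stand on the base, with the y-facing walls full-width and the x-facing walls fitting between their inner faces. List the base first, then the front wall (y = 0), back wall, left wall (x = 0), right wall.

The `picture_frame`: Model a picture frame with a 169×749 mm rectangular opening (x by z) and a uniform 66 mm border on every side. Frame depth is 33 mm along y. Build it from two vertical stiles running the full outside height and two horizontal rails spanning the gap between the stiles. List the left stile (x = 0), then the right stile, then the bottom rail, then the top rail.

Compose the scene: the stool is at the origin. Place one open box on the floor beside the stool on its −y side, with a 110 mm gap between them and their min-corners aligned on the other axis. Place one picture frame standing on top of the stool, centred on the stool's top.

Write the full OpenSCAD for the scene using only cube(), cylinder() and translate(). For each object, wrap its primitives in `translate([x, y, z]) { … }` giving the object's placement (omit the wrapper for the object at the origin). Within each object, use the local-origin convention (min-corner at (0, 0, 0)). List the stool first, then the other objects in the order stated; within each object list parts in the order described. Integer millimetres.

translate([0, 0, 380]) cube([303, 303, 23]);
translate([20, 20, 0]) cylinder(h = 380, r = 20);
translate([283, 20, 0]) cylinder(h = 380, r = 20);
translate([20, 283, 0]) cylinder(h = 380, r = 20);
translate([283, 283, 0]) cylinder(h = 380, r = 20);
translate([0, -495, 0]) {
  cube([330, 385, 8]);
  translate([0, 0, 8]) cube([330, 8, 237]);
  translate([0, 377, 8]) cube([330, 8, 237]);
  translate([0, 8, 8]) cube([8, 369, 237]);
  translate([322, 8, 8]) cube([8, 369, 237]);
}
translate([1, 135, 403]) {
  cube([66, 33, 881]);
  translate([235, 0, 0]) cube([66, 33, 881]);
  translate([66, 0, 0]) cube([169, 33, 66]);
  translate([66, 0, 815]) cube([169, 33, 66]);
}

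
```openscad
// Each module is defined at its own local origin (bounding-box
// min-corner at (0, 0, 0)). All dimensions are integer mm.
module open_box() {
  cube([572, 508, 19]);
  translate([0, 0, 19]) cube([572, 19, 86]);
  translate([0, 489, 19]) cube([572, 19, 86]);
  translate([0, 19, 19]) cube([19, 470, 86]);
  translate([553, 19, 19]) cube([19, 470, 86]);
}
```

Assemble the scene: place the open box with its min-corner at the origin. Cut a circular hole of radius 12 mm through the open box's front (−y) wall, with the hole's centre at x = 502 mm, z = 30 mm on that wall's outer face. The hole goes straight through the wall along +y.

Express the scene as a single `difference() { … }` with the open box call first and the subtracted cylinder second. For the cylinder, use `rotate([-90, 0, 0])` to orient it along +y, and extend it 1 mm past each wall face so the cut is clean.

difference() {
  open_box();
  translate([502, -1, 30]) rotate([-90, 0, 0]) cylinder(h = 21, r = 12);
}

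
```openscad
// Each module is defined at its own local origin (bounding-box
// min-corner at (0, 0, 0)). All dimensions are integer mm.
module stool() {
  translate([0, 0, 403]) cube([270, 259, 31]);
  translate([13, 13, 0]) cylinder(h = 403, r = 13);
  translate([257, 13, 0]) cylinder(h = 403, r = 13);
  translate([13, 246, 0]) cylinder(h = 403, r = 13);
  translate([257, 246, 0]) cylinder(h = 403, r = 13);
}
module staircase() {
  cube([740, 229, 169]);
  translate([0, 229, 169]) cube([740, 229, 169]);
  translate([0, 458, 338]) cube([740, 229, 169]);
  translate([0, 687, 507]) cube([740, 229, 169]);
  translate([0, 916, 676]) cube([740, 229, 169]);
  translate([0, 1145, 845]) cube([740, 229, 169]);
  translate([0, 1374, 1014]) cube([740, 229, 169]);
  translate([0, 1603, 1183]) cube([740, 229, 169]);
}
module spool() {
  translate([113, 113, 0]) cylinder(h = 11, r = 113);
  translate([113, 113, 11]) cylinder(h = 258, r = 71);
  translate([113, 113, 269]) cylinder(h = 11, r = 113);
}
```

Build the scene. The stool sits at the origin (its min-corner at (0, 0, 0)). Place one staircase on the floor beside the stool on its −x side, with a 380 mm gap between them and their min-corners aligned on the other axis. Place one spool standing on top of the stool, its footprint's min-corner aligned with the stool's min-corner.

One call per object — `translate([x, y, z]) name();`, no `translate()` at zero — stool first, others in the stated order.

stool();
translate([-1120, 0, 0]) staircase();
translate([0, 0, 434]) spool();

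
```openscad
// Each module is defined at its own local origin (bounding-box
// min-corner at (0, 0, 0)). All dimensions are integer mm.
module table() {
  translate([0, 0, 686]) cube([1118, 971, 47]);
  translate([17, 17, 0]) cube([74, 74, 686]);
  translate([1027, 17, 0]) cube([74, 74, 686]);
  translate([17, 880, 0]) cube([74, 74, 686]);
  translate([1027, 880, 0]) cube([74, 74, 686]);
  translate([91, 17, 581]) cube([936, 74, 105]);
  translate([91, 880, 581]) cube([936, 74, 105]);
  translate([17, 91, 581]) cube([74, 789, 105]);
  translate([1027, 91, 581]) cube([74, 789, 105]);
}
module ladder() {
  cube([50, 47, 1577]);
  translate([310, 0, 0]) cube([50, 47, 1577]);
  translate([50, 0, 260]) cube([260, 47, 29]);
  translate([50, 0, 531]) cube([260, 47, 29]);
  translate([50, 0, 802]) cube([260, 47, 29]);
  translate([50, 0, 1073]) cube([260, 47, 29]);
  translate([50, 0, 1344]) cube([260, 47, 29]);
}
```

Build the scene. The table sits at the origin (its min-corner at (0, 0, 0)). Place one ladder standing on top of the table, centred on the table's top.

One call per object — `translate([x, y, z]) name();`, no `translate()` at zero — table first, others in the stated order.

table();
translate([379, 462, 733]) ladder();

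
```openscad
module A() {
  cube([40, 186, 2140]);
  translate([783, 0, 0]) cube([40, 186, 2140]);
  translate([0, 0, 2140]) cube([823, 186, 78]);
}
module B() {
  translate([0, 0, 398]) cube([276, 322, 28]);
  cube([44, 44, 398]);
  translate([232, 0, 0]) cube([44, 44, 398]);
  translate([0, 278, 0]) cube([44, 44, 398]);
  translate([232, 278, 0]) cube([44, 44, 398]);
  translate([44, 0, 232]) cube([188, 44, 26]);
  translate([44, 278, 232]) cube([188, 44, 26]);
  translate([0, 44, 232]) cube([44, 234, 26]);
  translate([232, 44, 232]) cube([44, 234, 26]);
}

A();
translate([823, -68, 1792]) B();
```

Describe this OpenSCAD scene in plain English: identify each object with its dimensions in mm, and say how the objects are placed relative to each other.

A is a door frame. The clear opening is 743 mm wide and 2140 mm high. Two 40 mm wide jambs, 186 mm deep, stand either side of the opening from the floor to the top of the opening. A 78 mm thick head sits across the top of both jambs, spanning the full outside width of the frame.

B is a four-legged stool. The seat is 276×322 mm, 28 mm thick, top at z = 426 mm. It stands on four square legs, each 44×44 mm in cross-section, from z = 0 to the seat underside, each flush with a corner of the seat. Four stretchers, 44 mm wide and 26 mm tall, connect adjacent legs with their undersides at z = 232 mm, each running between the inner faces of the legs it joins and aligned with the legs' outer faces on the other axis.

The stool is beside the door frame with their tops flush at z = 2218.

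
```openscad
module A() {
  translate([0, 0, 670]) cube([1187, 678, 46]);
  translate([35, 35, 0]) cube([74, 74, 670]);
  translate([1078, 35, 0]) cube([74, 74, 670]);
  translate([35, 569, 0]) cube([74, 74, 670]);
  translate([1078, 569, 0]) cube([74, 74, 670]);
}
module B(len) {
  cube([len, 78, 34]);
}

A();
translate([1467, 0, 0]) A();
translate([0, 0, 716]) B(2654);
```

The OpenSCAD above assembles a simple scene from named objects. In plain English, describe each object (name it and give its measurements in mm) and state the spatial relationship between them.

A is a rectangular dining table. The top is 1187×678×46 mm with its upper surface at z = 716 mm. It stands on four 74×74 mm square legs, each inset 35 mm from the nearest pair of top edges, running from the floor to the underside of the top.

B is a rectangular beam 2654 mm long (x), 78 mm deep (y), 34 mm thick (z).

The beam spans the tops of two tables placed 280 mm apart, resting at z = 716 mm.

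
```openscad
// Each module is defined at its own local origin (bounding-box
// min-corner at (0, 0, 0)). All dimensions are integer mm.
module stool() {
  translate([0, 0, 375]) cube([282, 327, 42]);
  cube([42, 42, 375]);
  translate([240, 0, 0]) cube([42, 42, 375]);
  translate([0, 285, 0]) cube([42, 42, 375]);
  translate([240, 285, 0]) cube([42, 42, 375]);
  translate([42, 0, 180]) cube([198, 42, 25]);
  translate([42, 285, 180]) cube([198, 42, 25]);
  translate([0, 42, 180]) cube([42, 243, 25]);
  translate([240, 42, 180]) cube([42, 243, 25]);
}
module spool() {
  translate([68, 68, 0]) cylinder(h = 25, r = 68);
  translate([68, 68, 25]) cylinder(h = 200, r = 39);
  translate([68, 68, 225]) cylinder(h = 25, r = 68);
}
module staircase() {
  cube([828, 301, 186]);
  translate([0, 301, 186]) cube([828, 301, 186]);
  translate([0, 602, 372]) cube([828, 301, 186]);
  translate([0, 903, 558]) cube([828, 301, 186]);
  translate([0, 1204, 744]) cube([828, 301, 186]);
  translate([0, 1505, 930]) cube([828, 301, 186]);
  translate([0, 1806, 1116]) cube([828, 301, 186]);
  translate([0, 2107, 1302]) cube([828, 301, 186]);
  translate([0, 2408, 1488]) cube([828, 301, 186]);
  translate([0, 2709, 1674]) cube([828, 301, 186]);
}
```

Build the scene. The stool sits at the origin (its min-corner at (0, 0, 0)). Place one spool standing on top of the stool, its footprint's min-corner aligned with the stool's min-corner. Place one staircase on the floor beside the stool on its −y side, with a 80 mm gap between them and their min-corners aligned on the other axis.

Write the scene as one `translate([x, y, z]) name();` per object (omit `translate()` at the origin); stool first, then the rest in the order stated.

stool();
translate([0, 0, 417]) spool();
translate([0, -3090, 0]) staircase();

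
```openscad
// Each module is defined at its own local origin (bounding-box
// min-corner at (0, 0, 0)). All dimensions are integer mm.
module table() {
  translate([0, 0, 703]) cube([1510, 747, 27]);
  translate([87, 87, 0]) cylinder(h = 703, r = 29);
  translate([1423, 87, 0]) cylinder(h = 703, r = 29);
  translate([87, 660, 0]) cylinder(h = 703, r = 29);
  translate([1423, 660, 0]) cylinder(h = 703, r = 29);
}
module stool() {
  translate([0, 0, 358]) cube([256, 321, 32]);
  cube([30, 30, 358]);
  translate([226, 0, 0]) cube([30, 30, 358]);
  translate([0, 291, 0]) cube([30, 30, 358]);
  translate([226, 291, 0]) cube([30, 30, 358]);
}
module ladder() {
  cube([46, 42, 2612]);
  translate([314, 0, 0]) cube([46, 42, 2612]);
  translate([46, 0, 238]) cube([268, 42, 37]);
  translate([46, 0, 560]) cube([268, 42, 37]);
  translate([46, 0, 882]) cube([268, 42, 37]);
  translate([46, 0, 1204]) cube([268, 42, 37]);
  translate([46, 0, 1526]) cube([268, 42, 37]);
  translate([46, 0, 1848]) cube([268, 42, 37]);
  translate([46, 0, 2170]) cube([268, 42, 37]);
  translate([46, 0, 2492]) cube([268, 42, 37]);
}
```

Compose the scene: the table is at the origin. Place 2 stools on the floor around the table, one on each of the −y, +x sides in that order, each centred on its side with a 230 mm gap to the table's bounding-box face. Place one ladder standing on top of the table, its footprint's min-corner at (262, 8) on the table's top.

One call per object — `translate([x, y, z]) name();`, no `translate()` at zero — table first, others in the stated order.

table();
translate([627, -551, 0]) stool();
translate([1740, 213, 0]) stool();
translate([262, 8, 730]) ladder();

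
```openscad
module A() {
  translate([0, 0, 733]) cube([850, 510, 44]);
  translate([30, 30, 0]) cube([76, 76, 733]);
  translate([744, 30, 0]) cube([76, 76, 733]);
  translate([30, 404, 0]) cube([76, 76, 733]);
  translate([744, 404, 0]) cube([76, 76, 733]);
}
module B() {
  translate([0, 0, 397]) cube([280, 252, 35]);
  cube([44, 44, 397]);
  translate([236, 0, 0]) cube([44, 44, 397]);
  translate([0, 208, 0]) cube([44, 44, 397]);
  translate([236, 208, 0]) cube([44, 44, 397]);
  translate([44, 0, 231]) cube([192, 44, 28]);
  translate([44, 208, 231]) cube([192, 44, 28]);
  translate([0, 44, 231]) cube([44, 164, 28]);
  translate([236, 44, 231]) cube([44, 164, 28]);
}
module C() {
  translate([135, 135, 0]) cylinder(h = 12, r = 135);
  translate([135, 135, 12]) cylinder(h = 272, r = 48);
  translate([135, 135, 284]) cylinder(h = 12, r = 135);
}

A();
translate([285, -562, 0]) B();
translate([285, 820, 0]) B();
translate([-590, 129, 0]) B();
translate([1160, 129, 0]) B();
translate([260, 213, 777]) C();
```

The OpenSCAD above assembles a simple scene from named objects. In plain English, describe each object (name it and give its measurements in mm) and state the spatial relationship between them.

A is a table with a 850×510 mm rectangular top, 44 mm thick, top surface at z = 777 mm, supported by four 76×76 mm square legs, each inset 30 mm from the nearest pair of top edges, running from the floor.

B is a simple wooden stool: a rectangular seat 280 mm (x) by 252 mm (y), 35 mm thick, top face at z = 432 mm, on four square legs, each 44×44 mm in cross-section. The legs rest on z = 0, each flush with a corner of the seat. Four stretchers, 44 mm wide and 28 mm tall, connect adjacent legs with their undersides at z = 231 mm, each running between the inner faces of the legs it joins and aligned with the legs' outer faces on the other axis.

C is a spool: two coaxial disc flanges of radius 135 mm and thickness 12 mm, joined by a core cylinder of radius 48 mm and height 272 mm. The lower flange rests on z = 0 and the three cylinders share a vertical axis.

Four stools sit around the table at the −y, +y, −x, +x sides. The spool is on top of the table.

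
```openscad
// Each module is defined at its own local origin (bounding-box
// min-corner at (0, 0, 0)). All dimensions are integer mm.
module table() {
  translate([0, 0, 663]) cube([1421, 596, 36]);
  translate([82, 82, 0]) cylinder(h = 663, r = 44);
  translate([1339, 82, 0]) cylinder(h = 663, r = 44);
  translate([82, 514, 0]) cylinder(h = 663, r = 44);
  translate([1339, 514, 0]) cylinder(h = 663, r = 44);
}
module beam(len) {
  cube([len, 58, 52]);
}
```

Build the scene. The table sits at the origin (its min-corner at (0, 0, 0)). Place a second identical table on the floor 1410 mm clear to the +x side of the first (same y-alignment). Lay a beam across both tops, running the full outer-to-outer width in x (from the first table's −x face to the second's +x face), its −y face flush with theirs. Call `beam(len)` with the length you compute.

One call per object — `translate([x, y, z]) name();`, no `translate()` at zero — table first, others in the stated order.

table();
translate([2831, 0, 0]) table();
translate([0, 0, 699]) beam(4252);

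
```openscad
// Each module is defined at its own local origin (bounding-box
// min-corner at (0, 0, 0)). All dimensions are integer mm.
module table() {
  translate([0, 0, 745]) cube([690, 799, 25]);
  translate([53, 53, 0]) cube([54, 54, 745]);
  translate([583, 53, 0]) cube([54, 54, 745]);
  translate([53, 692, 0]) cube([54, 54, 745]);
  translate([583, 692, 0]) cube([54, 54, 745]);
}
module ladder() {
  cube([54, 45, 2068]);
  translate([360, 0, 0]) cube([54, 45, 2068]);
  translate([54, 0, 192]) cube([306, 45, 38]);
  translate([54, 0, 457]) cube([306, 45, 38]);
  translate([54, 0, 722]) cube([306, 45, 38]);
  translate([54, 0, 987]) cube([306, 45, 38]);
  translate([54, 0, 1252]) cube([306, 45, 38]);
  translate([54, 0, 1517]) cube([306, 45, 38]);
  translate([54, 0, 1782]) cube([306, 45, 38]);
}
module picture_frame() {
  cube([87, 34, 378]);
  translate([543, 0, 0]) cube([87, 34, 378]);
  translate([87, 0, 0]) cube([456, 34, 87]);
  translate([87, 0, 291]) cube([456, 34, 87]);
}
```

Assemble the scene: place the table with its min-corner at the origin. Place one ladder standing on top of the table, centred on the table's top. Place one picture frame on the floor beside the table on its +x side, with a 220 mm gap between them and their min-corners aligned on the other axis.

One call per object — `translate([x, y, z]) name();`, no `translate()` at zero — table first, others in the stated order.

table();
translate([138, 377, 770]) ladder();
translate([910, 0, 0]) picture_frame();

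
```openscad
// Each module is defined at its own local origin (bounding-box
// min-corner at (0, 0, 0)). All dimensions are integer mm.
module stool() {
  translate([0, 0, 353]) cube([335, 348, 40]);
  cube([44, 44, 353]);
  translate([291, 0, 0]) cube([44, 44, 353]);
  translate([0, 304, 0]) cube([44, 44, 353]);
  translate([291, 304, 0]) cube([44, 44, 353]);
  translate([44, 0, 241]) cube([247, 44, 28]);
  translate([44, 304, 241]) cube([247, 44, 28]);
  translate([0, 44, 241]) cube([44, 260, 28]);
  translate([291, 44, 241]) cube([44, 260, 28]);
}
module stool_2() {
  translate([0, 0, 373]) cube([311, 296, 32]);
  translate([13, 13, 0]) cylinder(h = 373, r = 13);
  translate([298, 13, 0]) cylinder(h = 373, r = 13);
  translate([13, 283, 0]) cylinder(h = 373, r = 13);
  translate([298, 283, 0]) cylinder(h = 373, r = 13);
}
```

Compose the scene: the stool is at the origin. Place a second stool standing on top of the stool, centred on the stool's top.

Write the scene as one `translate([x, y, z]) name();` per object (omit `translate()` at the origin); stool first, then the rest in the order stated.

stool();
translate([12, 26, 393]) stool_2();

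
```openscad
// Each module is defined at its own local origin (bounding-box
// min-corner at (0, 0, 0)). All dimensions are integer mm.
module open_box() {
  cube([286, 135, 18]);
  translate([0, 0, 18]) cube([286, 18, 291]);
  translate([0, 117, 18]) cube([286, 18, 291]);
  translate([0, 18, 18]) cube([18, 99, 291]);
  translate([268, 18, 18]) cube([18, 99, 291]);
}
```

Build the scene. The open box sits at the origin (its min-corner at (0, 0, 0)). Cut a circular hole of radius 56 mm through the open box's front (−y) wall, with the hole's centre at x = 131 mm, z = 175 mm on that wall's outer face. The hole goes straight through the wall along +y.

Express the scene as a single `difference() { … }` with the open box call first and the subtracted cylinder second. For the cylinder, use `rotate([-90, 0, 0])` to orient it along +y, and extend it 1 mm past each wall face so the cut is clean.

difference() {
  open_box();
  translate([131, -1, 175]) rotate([-90, 0, 0]) cylinder(h = 20, r = 56);
}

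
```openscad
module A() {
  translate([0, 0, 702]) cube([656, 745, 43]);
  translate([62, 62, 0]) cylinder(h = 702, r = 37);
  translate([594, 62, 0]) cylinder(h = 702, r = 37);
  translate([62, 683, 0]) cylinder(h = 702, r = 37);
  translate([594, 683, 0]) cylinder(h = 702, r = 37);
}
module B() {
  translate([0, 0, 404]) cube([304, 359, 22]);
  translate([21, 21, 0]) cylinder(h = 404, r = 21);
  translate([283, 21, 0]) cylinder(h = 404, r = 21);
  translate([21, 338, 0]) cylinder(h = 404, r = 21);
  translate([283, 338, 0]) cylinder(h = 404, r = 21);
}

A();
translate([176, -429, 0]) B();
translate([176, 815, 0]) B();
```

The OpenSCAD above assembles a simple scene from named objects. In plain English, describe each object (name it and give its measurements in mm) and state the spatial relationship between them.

A is a table with a 656×745 mm rectangular top, 43 mm thick, top surface at z = 745 mm, supported by four round legs of 74 mm diameter, each leg's bounding box inset 25 mm from the nearest pair of top edges, running from the floor.

B is a four-legged stool. The seat is a 304×359×22 mm slab whose top surface is at z = 426 mm; four round legs, each 42 mm in diameter, run from the floor (z = 0) to the underside of the seat, each leg's axis is inset half a diameter from the nearest pair of seat edges (so the leg's bounding box is flush with the corner).

Two stools sit around the table at the −y, +y sides.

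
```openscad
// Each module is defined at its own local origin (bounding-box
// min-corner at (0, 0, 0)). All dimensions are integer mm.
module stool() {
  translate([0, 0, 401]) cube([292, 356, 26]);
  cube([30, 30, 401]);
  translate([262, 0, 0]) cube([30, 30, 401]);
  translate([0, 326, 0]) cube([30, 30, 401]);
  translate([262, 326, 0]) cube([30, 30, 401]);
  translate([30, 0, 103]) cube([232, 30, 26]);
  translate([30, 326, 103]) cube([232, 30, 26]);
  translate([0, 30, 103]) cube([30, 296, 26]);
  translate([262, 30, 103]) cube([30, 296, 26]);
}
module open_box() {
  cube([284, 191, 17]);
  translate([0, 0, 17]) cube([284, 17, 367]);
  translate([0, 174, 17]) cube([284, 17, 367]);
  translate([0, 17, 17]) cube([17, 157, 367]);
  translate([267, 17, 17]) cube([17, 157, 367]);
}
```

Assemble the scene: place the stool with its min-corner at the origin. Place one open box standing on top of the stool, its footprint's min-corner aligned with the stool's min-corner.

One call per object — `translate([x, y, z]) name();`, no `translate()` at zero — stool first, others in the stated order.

stool();
translate([0, 0, 427]) open_box();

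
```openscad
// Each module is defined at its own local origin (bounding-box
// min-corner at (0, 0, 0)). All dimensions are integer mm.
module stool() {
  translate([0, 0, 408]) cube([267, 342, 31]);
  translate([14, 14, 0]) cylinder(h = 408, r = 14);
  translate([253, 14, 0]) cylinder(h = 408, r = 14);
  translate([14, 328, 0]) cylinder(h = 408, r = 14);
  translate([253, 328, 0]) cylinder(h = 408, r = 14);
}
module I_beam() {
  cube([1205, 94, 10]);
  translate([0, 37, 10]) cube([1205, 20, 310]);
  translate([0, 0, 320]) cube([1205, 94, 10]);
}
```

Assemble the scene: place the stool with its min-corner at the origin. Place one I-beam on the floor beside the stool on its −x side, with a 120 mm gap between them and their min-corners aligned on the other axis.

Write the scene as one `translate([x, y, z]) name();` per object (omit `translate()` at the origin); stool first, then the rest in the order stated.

stool();
translate([-1325, 0, 0]) I_beam();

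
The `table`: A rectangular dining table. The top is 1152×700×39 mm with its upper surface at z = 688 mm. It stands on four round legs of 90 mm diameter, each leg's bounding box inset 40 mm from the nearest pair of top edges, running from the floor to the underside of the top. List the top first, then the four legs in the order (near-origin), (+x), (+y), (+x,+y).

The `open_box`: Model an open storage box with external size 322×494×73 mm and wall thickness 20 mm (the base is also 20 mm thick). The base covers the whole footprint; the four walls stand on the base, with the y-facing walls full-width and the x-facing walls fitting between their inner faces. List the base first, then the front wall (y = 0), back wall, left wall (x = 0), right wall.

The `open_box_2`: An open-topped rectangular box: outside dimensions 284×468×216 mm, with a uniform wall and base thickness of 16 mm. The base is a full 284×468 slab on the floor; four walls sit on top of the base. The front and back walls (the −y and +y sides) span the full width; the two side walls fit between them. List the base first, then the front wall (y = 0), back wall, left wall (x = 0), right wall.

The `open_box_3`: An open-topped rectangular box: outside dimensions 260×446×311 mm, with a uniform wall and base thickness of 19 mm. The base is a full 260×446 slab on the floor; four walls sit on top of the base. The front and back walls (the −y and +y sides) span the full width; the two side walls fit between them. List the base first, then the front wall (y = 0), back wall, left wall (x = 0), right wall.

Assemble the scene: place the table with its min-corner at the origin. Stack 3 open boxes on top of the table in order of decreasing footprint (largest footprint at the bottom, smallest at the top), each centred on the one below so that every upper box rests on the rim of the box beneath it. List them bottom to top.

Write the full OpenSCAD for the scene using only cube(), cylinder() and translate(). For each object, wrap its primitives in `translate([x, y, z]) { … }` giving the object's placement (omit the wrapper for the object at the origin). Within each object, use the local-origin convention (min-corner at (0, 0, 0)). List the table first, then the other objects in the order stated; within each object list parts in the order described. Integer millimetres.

translate([0, 0, 649]) cube([1152, 700, 39]);
translate([85, 85, 0]) cylinder(h = 649, r = 45);
translate([1067, 85, 0]) cylinder(h = 649, r = 45);
translate([85, 615, 0]) cylinder(h = 649, r = 45);
translate([1067, 615, 0]) cylinder(h = 649, r = 45);
translate([415, 103, 688]) {
  cube([322, 494, 20]);
  translate([0, 0, 20]) cube([322, 20, 53]);
  translate([0, 474, 20]) cube([322, 20, 53]);
  translate([0, 20, 20]) cube([20, 454, 53]);
  translate([302, 20, 20]) cube([20, 454, 53]);
}
translate([434, 116, 761]) {
  cube([284, 468, 16]);
  translate([0, 0, 16]) cube([284, 16, 200]);
  translate([0, 452, 16]) cube([284, 16, 200]);
  translate([0, 16, 16]) cube([16, 436, 200]);
  translate([268, 16, 16]) cube([16, 436, 200]);
}
translate([446, 127, 977]) {
  cube([260, 446, 19]);
  translate([0, 0, 19]) cube([260, 19, 292]);
  translate([0, 427, 19]) cube([260, 19, 292]);
  translate([0, 19, 19]) cube([19, 408, 292]);
  translate([241, 19, 19]) cube([19, 408, 292]);
}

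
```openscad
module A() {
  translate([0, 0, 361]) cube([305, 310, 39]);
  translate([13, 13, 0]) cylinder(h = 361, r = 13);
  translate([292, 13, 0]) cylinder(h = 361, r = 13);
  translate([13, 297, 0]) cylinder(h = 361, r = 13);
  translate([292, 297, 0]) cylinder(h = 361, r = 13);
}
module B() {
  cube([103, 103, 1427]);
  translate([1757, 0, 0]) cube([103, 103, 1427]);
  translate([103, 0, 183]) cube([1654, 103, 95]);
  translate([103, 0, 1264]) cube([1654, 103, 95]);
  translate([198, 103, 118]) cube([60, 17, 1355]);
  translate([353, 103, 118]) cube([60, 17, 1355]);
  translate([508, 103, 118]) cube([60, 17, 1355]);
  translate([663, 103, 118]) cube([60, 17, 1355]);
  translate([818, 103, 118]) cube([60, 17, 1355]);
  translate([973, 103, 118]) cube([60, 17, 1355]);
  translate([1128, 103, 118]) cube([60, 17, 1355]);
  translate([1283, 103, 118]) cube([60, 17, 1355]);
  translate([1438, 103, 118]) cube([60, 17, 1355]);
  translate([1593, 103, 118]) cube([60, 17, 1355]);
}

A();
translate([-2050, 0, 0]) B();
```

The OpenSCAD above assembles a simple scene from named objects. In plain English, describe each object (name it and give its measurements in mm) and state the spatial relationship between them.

A is a simple wooden stool: a rectangular seat 305 mm (x) by 310 mm (y), 39 mm thick, top face at z = 400 mm, on four round legs, each 26 mm in diameter. The legs rest on z = 0, each leg's axis is inset half a diameter from the nearest pair of seat edges (so the leg's bounding box is flush with the corner).

B is a fence section. Two 103×103 mm posts, 1427 mm tall, stand on the floor with a clear span of 1654 mm between their inner faces. Two horizontal rails of 103×95 mm section span the gap between the posts with their undersides at z = 183 mm and z = 1264 mm, flush with the posts' −y face. 10 pickets, each 60 mm wide, 17 mm thick and 1355 mm tall, are fixed to the +y face of the rails with their bottoms at z = 118 mm, evenly spaced across the span with equal gaps (rounded down to the nearest mm) at the −x end and between each pair — any rounding remainder accumulates at the +x end.

The fence section is on the floor beside the stool on its −x side.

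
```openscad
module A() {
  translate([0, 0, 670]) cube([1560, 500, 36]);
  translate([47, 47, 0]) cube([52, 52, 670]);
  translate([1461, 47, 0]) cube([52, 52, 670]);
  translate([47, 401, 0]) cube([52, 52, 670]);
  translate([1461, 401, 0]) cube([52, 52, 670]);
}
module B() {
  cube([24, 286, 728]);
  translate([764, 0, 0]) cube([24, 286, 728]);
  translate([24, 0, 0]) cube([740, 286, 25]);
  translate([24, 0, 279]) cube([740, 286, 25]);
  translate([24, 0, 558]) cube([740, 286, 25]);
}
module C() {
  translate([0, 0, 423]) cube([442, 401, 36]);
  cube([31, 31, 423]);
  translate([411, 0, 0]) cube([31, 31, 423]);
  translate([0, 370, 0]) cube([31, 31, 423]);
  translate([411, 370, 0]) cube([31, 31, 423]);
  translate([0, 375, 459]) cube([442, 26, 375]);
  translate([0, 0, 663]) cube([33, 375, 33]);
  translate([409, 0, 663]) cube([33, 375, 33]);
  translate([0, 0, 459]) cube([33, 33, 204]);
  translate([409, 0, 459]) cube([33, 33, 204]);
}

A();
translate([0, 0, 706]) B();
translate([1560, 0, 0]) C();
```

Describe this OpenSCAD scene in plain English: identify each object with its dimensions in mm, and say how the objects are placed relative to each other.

A is a table: top 1560 mm (x) × 500 mm (y), 36 mm thick, upper face at z = 706 mm, on four 52×52 mm square legs, each inset 47 mm from the nearest pair of top edges, running from z = 0 to the bottom of the top.

B is a bookshelf 788 mm wide overall, 286 mm deep and 728 mm tall. The two sides are 24 mm thick vertical panels. 3 horizontal shelves of 25 mm thickness span between the inner faces of the sides; the lowest shelf sits on the floor and shelves are stacked with a clear vertical gap of 254 mm between each pair.

C is a chair: 442×401 mm seat, 36 mm thick, top at z = 459 mm, on four 31 mm square corner legs flush with the seat edges. A 26 mm thick backrest slab spans the full seat width, extending 375 mm above the seat top, its back face flush with the seat's +y edge. Two armrests of 33×33 mm section run along each side from the seat's front edge to the front of the backrest, top faces 237 mm above the seat top and outer faces flush with the seat's x-edges; a 33×33 mm post under the front of each armrest stands on the seat at the front corner.

The bookshelf is on top of the table. The chair is against the table's +x side, with their −y faces flush.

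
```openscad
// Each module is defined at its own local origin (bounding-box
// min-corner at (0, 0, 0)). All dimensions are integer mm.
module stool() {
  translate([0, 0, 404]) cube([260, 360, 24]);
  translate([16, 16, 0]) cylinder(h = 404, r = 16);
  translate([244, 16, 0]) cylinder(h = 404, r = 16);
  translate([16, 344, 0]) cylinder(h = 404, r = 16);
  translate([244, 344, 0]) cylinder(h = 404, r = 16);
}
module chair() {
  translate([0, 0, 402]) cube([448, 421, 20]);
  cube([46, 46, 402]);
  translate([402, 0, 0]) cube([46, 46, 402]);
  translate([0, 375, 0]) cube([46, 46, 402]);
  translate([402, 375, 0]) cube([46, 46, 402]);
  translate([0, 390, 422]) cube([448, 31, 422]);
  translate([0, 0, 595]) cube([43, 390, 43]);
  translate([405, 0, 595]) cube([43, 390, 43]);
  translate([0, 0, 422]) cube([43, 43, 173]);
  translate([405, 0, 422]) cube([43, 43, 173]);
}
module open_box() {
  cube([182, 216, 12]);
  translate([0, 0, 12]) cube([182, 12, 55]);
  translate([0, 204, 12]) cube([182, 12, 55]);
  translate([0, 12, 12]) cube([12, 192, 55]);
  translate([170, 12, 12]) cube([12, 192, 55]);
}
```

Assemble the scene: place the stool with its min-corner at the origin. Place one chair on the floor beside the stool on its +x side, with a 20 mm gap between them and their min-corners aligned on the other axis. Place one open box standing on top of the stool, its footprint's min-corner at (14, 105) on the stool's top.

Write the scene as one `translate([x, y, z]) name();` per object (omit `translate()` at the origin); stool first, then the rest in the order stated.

stool();
translate([280, 0, 0]) chair();
translate([14, 105, 428]) open_box();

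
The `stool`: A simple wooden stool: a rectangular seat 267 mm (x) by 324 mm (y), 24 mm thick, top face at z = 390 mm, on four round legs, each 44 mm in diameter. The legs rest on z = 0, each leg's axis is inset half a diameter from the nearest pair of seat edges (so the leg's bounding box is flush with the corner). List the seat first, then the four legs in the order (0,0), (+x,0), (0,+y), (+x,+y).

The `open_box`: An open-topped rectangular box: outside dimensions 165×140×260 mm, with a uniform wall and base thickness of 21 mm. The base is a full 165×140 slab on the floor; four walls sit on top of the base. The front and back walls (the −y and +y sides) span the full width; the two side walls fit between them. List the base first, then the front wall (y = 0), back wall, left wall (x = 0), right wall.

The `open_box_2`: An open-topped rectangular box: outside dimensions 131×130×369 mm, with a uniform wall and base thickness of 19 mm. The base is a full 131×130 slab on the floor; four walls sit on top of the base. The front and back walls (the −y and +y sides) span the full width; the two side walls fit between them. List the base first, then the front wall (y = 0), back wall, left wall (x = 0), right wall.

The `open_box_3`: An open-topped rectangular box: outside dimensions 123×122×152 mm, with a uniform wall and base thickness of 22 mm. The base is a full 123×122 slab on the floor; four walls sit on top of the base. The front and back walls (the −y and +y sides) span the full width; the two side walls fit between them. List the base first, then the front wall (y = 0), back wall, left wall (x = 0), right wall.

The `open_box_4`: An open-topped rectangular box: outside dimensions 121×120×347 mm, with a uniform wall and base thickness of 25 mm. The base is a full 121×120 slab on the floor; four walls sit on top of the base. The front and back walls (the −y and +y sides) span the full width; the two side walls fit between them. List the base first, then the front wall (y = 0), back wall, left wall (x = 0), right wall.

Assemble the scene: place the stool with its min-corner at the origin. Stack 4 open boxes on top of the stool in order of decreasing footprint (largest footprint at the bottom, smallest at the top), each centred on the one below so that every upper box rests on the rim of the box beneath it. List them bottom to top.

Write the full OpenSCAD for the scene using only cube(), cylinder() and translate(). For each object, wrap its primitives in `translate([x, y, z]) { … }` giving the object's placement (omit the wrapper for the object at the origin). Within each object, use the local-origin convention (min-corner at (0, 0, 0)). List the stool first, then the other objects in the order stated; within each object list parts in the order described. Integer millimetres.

translate([0, 0, 366]) cube([267, 324, 24]);
translate([22, 22, 0]) cylinder(h = 366, r = 22);
translate([245, 22, 0]) cylinder(h = 366, r = 22);
translate([22, 302, 0]) cylinder(h = 366, r = 22);
translate([245, 302, 0]) cylinder(h = 366, r = 22);
translate([51, 92, 390]) {
  cube([165, 140, 21]);
  translate([0, 0, 21]) cube([165, 21, 239]);
  translate([0, 119, 21]) cube([165, 21, 239]);
  translate([0, 21, 21]) cube([21, 98, 239]);
  translate([144, 21, 21]) cube([21, 98, 239]);
}
translate([68, 97, 650]) {
  cube([131, 130, 19]);
  translate([0, 0, 19]) cube([131, 19, 350]);
  translate([0, 111, 19]) cube([131, 19, 350]);
  translate([0, 19, 19]) cube([19, 92, 350]);
  translate([112, 19, 19]) cube([19, 92, 350]);
}
translate([72, 101, 1019]) {
  cube([123, 122, 22]);
  translate([0, 0, 22]) cube([123, 22, 130]);
  translate([0, 100, 22]) cube([123, 22, 130]);
  translate([0, 22, 22]) cube([22, 78, 130]);
  translate([101, 22, 22]) cube([22, 78, 130]);
}
translate([73, 102, 1171]) {
  cube([121, 120, 25]);
  translate([0, 0, 25]) cube([121, 25, 322]);
  translate([0, 95, 25]) cube([121, 25, 322]);
  translate([0, 25, 25]) cube([25, 70, 322]);
  translate([96, 25, 25]) cube([25, 70, 322]);
}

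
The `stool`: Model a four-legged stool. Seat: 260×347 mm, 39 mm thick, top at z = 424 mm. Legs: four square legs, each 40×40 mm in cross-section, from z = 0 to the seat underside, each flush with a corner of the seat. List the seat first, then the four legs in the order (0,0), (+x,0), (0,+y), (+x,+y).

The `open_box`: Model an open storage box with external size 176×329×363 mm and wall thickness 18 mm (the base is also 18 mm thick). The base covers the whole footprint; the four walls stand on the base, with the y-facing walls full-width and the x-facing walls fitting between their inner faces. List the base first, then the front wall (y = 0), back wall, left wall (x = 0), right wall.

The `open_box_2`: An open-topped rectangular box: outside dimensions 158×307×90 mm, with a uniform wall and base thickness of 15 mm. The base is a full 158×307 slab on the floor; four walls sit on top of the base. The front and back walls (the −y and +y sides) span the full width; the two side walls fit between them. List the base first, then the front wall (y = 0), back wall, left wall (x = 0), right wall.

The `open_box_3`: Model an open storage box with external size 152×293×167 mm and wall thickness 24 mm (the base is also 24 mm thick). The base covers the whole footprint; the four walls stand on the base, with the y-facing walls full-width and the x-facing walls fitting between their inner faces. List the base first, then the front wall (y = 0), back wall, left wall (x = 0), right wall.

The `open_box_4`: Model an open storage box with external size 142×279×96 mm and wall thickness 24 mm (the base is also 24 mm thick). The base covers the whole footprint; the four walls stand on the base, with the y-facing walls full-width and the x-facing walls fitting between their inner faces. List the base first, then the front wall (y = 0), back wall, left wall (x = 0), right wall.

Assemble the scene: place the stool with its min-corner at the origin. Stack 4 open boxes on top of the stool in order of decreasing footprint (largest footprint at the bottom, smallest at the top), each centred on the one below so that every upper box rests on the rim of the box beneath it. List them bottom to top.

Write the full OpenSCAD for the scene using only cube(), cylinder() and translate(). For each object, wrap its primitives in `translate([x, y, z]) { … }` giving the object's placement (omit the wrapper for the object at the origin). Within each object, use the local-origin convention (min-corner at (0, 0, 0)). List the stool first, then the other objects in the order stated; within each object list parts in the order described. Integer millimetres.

translate([0, 0, 385]) cube([260, 347, 39]);
cube([40, 40, 385]);
translate([220, 0, 0]) cube([40, 40, 385]);
translate([0, 307, 0]) cube([40, 40, 385]);
translate([220, 307, 0]) cube([40, 40, 385]);
translate([42, 9, 424]) {
  cube([176, 329, 18]);
  translate([0, 0, 18]) cube([176, 18, 345]);
  translate([0, 311, 18]) cube([176, 18, 345]);
  translate([0, 18, 18]) cube([18, 293, 345]);
  translate([158, 18, 18]) cube([18, 293, 345]);
}
translate([51, 20, 787]) {
  cube([158, 307, 15]);
  translate([0, 0, 15]) cube([158, 15, 75]);
  translate([0, 292, 15]) cube([158, 15, 75]);
  translate([0, 15, 15]) cube([15, 277, 75]);
  translate([143, 15, 15]) cube([15, 277, 75]);
}
translate([54, 27, 877]) {
  cube([152, 293, 24]);
  translate([0, 0, 24]) cube([152, 24, 143]);
  translate([0, 269, 24]) cube([152, 24, 143]);
  translate([0, 24, 24]) cube([24, 245, 143]);
  translate([128, 24, 24]) cube([24, 245, 143]);
}
translate([59, 34, 1044]) {
  cube([142, 279, 24]);
  translate([0, 0, 24]) cube([142, 24, 72]);
  translate([0, 255, 24]) cube([142, 24, 72]);
  translate([0, 24, 24]) cube([24, 231, 72]);
  translate([118, 24, 24]) cube([24, 231, 72]);
}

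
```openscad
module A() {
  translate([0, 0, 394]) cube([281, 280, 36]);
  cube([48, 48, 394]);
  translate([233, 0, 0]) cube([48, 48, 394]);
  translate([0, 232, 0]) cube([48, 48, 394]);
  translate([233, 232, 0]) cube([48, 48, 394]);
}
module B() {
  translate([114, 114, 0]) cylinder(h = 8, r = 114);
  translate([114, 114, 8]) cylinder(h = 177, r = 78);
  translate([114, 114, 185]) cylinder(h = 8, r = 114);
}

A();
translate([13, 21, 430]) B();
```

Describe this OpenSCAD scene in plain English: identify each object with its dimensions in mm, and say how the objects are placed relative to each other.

A is a four-legged stool. The seat is a 281×280×36 mm slab whose top surface is at z = 430 mm; four square legs, each 48×48 mm in cross-section, run from the floor (z = 0) to the underside of the seat, each flush with a corner of the seat.

B is a spool: two coaxial disc flanges of radius 114 mm and thickness 8 mm, joined by a core cylinder of radius 78 mm and height 177 mm. The lower flange rests on z = 0 and the three cylinders share a vertical axis.

The spool is on top of the stool.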